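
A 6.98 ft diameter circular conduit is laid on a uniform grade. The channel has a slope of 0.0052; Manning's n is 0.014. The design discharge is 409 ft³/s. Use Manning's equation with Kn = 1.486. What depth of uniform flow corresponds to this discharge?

y_n = 5.5 ft

Manning's equation rearranged: A R^(2/3) = nQ / (1.486·√S) = 0.014 × 409 / (1.486 × √0.0052) = 53.44.
Trying y = 6.27 ft: A R^(2/3) = 59.06 — over.
Trying y = 4.93 ft: A R^(2/3) = 46.98 — short.
Trying y = 5.5 ft: A R^(2/3) = 53.39 — close enough.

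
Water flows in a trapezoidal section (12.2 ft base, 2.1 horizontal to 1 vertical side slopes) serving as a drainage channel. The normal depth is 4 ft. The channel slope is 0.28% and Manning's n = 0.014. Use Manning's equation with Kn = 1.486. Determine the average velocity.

V = 10.8 ft/s

With bottom width b = 12.2 ft and side slope z = 2.1: A = (b + zy)y = (12.2 + 2.1×4)×4 = 82.4 ft²; P = b + 2y√(1+z²) = 12.2 + 2×4×2.326 = 30.81 ft.
Hydraulic radius R = A/P = 82.4/30.81 = 2.675 ft.
From Manning's equation, V = (1.486/n) R^(2/3) S^(1/2) = (1.486/0.014) × 2.675^(2/3) × 0.0028^(1/2) = 10.8 ft/s.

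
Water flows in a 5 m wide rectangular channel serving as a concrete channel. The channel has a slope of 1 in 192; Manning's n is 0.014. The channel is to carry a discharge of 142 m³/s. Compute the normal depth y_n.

y_n = 4.11 m

Manning's equation rearranged: A R^(2/3) = nQ / (1·√S) = 0.014 × 142 / (√0.005208) = 27.55.
Try y = 3.41 m: A R^(2/3) = 21.77 — too small.
Try y = 4.59 m: A R^(2/3) = 31.64 — too large.
Try y = 4.11 m: A R^(2/3) = 27.58 — matches.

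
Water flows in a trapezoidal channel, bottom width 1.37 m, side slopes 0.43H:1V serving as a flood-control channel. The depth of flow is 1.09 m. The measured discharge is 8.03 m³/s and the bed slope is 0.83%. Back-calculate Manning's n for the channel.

n = 0.015

With bottom width b = 1.37 m and side slope z = 0.43: A = (b + zy)y = (1.37 + 0.43×1.09)×1.09 = 2.004 m²; P = b + 2y√(1+z²) = 1.37 + 2×1.09×1.089 = 3.743 m.
Hydraulic radius R = A/P = 2.004/3.743 = 0.5354 m.
Rearranging Manning's equation: n = (1/Q) A R^(2/3) S^(1/2) = (1/8.03) × 2.004 × 0.5354^(2/3) × √0.0083 = 0.015.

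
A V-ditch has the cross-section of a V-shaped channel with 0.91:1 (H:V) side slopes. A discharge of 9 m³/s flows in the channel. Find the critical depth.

y_c = 1.82 m

At critical depth, Q² T / (g A³) = 1, i.e. A³/T = Q²/g = 9²/9.81 = 8.257.
At y = 1.28 m: A³/T = 1.423 — too small.
At y = 2.23 m: A³/T = 22.83 — too large.
At y = 1.82 m: A³/T = 8.268 — ≈ 8.257.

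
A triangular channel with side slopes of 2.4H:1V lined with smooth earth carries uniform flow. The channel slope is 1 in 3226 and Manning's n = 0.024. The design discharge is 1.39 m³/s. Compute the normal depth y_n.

Manning's equation rearranged: A R^(2/3) = nQ / (1·√S) = 0.024 × 1.39 / (√0.00031) = 1.895.
Trying y = 1.26 m: A R^(2/3) = 2.655 — over.
Trying y = 0.98 m: A R^(2/3) = 1.358 — short.
Trying y = 1.11 m: A R^(2/3) = 1.893 — ≈ 1.895.

y_n = 1.11 m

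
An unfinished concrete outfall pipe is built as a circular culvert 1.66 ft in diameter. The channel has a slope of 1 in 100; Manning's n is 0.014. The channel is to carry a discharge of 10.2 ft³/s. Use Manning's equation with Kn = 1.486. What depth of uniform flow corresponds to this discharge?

y_n = 1.12 ft

Manning's equation rearranged: A R^(2/3) = nQ / (1.486·√S) = 0.014 × 10.2 / (1.486 × √0.01) = 0.961.
Trying y = 0.886 ft: A R^(2/3) = 0.6715 — low.
Trying y = 1.26 ft: A R^(2/3) = 1.113 — high.
Trying y = 1.12 ft: A R^(2/3) = 0.9596 — matches.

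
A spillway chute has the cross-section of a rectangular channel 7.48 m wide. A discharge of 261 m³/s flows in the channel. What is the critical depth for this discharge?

For a rectangular channel, critical depth y_c = (q²/g)^(1/3) where q = Q/b = 261/7.48 = 34.89 m²/s.
So y_c = (34.89²/9.81)^(1/3) = 4.99 m.

y_c = 4.99 m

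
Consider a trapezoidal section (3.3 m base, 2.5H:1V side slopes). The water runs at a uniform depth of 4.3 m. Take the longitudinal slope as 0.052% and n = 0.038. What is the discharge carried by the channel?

With bottom width b = 3.3 m and side slope z = 2.5: A = (b + zy)y = (3.3 + 2.5×4.3)×4.3 = 60.41 m²; P = b + 2y√(1+z²) = 3.3 + 2×4.3×2.693 = 26.46 m.
Hydraulic radius R = A/P = 60.41/26.46 = 2.284 m.
Manning's equation: Q = (1/n) A R^(2/3) S^(1/2) = (1/0.038) × 60.41 × 2.284^(2/3) × 0.00052^(1/2) = 62.9 m³/s.

Q = 62.9 m³/s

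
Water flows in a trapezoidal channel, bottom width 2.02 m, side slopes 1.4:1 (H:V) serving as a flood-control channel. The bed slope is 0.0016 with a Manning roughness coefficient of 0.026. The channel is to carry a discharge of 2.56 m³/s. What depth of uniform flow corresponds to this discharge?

y_n = 0.807 m

Manning's equation rearranged: A R^(2/3) = nQ / (1·√S) = 0.026 × 2.56 / (√0.0016) = 1.664.
Trying y = 0.702 m: A R^(2/3) = 1.284 — short.
Trying y = 0.88 m: A R^(2/3) = 1.96 — over.
Trying y = 0.807 m: A R^(2/3) = 1.665 — matches.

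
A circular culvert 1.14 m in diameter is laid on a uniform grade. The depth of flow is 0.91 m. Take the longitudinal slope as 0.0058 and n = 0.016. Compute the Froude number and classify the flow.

subcritical

For a circular section of diameter D = 1.14 m at depth y = 0.91 m, the central angle is θ = 2 arccos(1 − 2y/D) = 4.42 rad. Then A = (D²/8)(θ − sin θ) = 0.8736 m² and P = Dθ/2 = 2.519 m.
Hydraulic radius R = A/P = 0.8736/2.519 = 0.3467 m.
V = (1/n) R^(2/3) √S = (1/0.016) × 0.3467^(2/3) × √0.0058 = 2.349 m/s. Hydraulic depth D_h = A/T = 0.8736/0.915 = 0.9547 m.
Froude number Fr = V/√(g·D_h) = 2.349/√(9.81×0.9547) = 0.768, which is less than 1, so the flow is subcritical.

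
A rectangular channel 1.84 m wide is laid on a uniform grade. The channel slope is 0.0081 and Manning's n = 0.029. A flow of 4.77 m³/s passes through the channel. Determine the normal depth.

Manning's equation rearranged: A R^(2/3) = nQ / (1·√S) = 0.029 × 4.77 / (√0.0081) = 1.537.
At y = 1.02 m: A R^(2/3) = 1.156 — too small.
At y = 1.57 m: A R^(2/3) = 2.009 — too large.
At y = 1.27 m: A R^(2/3) = 1.537 — close enough.

y_n = 1.27 m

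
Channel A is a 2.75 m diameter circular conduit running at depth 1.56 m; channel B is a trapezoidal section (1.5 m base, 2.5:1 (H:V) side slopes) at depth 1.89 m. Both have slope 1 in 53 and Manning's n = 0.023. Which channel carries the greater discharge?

Channel A: For a circular section of diameter D = 2.75 m at depth y = 1.56 m, the central angle is θ = 2 arccos(1 − 2y/D) = 3.412 rad. Then A = (D²/8)(θ − sin θ) = 3.477 m² and P = Dθ/2 = 4.691 m. Hydraulic radius R = A/P = 3.477/4.691 = 0.7412 m. Q_A = (1/0.023)·3.477·0.7412^(2/3)·√0.01887 = 17.01 m³/s.
Channel B: With bottom width b = 1.5 m and side slope z = 2.5: A = (b + zy)y = (1.5 + 2.5×1.89)×1.89 = 11.77 m²; P = b + 2y√(1+z²) = 1.5 + 2×1.89×2.693 = 11.68 m. Hydraulic radius R = A/P = 11.77/11.68 = 1.007 m. Q_B = (1/0.023)·11.77·1.007^(2/3)·√0.01887 = 70.61 m³/s.
Q_A = 17.01 m³/s vs Q_B = 70.61 m³/s, so channel B carries more.

channel B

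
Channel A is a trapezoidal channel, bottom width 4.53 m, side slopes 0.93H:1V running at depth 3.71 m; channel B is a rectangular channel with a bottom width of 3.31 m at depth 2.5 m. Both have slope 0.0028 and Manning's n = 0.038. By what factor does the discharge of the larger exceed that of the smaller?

Channel A: With bottom width b = 4.53 m and side slope z = 0.93: A = (b + zy)y = (4.53 + 0.93×3.71)×3.71 = 29.61 m²; P = b + 2y√(1+z²) = 4.53 + 2×3.71×1.366 = 14.66 m. Hydraulic radius R = A/P = 29.61/14.66 = 2.019 m. Q_A = (1/0.038)·29.61·2.019^(2/3)·√0.0028 = 65.86 m³/s.
Channel B: Flow area A = b·y = 3.31 × 2.5 = 8.275 m². Wetted perimeter P = b + 2y = 3.31 + 2×2.5 = 8.31 m. Hydraulic radius R = A/P = 8.275/8.31 = 0.9958 m. Q_B = (1/0.038)·8.275·0.9958^(2/3)·√0.0028 = 11.49 m³/s.
The larger discharge is 65.86 m³/s and the smaller is 11.49 m³/s; the ratio is 5.73.

5.73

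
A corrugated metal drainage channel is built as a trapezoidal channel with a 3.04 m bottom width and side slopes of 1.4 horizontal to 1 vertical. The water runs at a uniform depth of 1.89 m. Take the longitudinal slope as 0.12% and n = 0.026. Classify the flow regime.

subcritical

With bottom width b = 3.04 m and side slope z = 1.4: A = (b + zy)y = (3.04 + 1.4×1.89)×1.89 = 10.75 m²; P = b + 2y√(1+z²) = 3.04 + 2×1.89×1.72 = 9.543 m.
Hydraulic radius R = A/P = 10.75/9.543 = 1.126 m.
V = (1/n) R^(2/3) √S = (1/0.026) × 1.126^(2/3) × √0.0012 = 1.442 m/s. Hydraulic depth D_h = A/T = 10.75/8.332 = 1.29 m.
Froude number Fr = V/√(g·D_h) = 1.442/√(9.81×1.29) = 0.405, which is less than 1, so the flow is subcritical.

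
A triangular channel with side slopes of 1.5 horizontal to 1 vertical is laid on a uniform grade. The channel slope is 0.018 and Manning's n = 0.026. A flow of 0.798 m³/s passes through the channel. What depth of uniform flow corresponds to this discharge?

Manning's equation rearranged: A R^(2/3) = nQ / (1·√S) = 0.026 × 0.798 / (√0.018) = 0.1546.
Trying y = 0.449 m: A R^(2/3) = 0.09882 — low.
Trying y = 0.654 m: A R^(2/3) = 0.2694 — high.
Trying y = 0.531 m: A R^(2/3) = 0.1546 — matches.

y_n = 0.531 m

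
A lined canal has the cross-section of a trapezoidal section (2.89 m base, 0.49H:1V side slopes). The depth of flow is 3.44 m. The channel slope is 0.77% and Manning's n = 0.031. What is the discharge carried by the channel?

With bottom width b = 2.89 m and side slope z = 0.49: A = (b + zy)y = (2.89 + 0.49×3.44)×3.44 = 15.74 m²; P = b + 2y√(1+z²) = 2.89 + 2×3.44×1.114 = 10.55 m.
Hydraulic radius R = A/P = 15.74/10.55 = 1.492 m.
Manning's equation: Q = (1/n) A R^(2/3) S^(1/2) = (1/0.031) × 15.74 × 1.492^(2/3) × 0.0077^(1/2) = 58.2 m³/s.

Q = 58.2 m³/s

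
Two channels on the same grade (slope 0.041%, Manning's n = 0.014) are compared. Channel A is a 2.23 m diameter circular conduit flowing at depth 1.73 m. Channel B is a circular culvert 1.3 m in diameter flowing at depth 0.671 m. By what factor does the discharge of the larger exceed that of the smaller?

7.57

Channel A: For a circular section of diameter D = 2.23 m at depth y = 1.73 m, the central angle is θ = 2 arccos(1 − 2y/D) = 4.31 rad. Then A = (D²/8)(θ − sin θ) = 3.251 m² and P = Dθ/2 = 4.806 m. Hydraulic radius R = A/P = 3.251/4.806 = 0.6765 m. Q_A = (1/0.014)·3.251·0.6765^(2/3)·√0.00041 = 3.624 m³/s.
Channel B: For a circular section of diameter D = 1.3 m at depth y = 0.671 m, the central angle is θ = 2 arccos(1 − 2y/D) = 3.206 rad. Then A = (D²/8)(θ − sin θ) = 0.691 m² and P = Dθ/2 = 2.084 m. Hydraulic radius R = A/P = 0.691/2.084 = 0.3315 m. Q_B = (1/0.014)·0.691·0.3315^(2/3)·√0.00041 = 0.4787 m³/s.
The larger discharge is 3.624 m³/s and the smaller is 0.4787 m³/s; the ratio is 7.57.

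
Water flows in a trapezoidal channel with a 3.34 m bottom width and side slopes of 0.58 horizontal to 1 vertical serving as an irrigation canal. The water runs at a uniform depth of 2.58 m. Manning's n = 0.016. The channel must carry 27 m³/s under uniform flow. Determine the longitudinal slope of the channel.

S = 0.000811

With bottom width b = 3.34 m and side slope z = 0.58: A = (b + zy)y = (3.34 + 0.58×2.58)×2.58 = 12.48 m²; P = b + 2y√(1+z²) = 3.34 + 2×2.58×1.156 = 9.305 m.
Hydraulic radius R = A/P = 12.48/9.305 = 1.341 m.
From Manning's equation, S = [nQ / (1 A R^(2/3))]² = [0.016 × 27 / (1 × 12.48 × 1.341^(2/3))]² = 0.000811.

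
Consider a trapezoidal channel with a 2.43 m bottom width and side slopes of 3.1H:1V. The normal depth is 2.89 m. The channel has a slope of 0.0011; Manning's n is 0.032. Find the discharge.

Q = 45.7 m³/s

With bottom width b = 2.43 m and side slope z = 3.1: A = (b + zy)y = (2.43 + 3.1×2.89)×2.89 = 32.91 m²; P = b + 2y√(1+z²) = 2.43 + 2×2.89×3.257 = 21.26 m.
Hydraulic radius R = A/P = 32.91/21.26 = 1.548 m.
Manning's equation: Q = (1/n) A R^(2/3) S^(1/2) = (1/0.032) × 32.91 × 1.548^(2/3) × 0.0011^(1/2) = 45.7 m³/s.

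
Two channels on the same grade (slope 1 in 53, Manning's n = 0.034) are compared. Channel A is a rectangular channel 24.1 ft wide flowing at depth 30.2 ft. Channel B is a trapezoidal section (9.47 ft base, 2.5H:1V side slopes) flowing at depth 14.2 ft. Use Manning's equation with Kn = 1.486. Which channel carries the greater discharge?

Channel A: Flow area A = b·y = 24.1 × 30.2 = 727.8 ft². Wetted perimeter P = b + 2y = 24.1 + 2×30.2 = 84.5 ft. Hydraulic radius R = A/P = 727.8/84.5 = 8.613 ft. Q_A = (1.486/0.034)·727.8·8.613^(2/3)·√0.01887 = 18360 ft³/s.
Channel B: With bottom width b = 9.47 ft and side slope z = 2.5: A = (b + zy)y = (9.47 + 2.5×14.2)×14.2 = 638.6 ft²; P = b + 2y√(1+z²) = 9.47 + 2×14.2×2.693 = 85.94 ft. Hydraulic radius R = A/P = 638.6/85.94 = 7.431 ft. Q_B = (1.486/0.034)·638.6·7.431^(2/3)·√0.01887 = 14600 ft³/s.
Q_A = 18360 ft³/s vs Q_B = 14600 ft³/s, so channel A carries more.

channel A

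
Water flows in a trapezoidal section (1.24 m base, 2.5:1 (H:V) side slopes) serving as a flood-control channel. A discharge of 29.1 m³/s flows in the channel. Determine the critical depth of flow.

y_c = 1.71 m

At critical depth, Q² T / (g A³) = 1, i.e. A³/T = Q²/g = 29.1²/9.81 = 86.32.
Trying y = 1.33 m: A³/T = 28.37 — low.
Trying y = 1.71 m: A³/T = 85.67 — matches.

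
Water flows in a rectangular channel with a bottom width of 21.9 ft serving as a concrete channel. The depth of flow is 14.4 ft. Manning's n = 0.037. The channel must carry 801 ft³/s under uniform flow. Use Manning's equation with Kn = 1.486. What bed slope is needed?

Flow area A = b·y = 21.9 × 14.4 = 315.4 ft². Wetted perimeter P = b + 2y = 21.9 + 2×14.4 = 50.7 ft.
Hydraulic radius R = A/P = 315.4/50.7 = 6.22 ft.
From Manning's equation, S = [nQ / (1.486 A R^(2/3))]² = [0.037 × 801 / (1.486 × 315.4 × 6.22^(2/3))]² = 0.00035.

S = 0.00035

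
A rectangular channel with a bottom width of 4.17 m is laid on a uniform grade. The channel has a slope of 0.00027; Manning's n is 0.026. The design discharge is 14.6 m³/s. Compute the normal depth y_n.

y_n = 4.4 m

Manning's equation rearranged: A R^(2/3) = nQ / (1·√S) = 0.026 × 14.6 / (√0.00027) = 23.1.
Trying y = 3.3 m: A R^(2/3) = 16.2 — too small.
Trying y = 4.76 m: A R^(2/3) = 25.43 — too large.
Trying y = 4.4 m: A R^(2/3) = 23.12 — matches.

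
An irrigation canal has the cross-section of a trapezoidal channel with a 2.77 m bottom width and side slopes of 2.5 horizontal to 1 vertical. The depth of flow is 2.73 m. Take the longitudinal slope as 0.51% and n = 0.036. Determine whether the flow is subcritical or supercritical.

With bottom width b = 2.77 m and side slope z = 2.5: A = (b + zy)y = (2.77 + 2.5×2.73)×2.73 = 26.19 m²; P = b + 2y√(1+z²) = 2.77 + 2×2.73×2.693 = 17.47 m.
Hydraulic radius R = A/P = 26.19/17.47 = 1.499 m.
V = (1/n) R^(2/3) √S = (1/0.036) × 1.499^(2/3) × √0.0051 = 2.599 m/s. Hydraulic depth D_h = A/T = 26.19/16.42 = 1.595 m.
Froude number Fr = V/√(g·D_h) = 2.599/√(9.81×1.595) = 0.657, which is less than 1, so the flow is subcritical.

subcritical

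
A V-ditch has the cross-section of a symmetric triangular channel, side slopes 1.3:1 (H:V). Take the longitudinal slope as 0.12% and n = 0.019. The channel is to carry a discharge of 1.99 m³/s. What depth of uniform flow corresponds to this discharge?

Manning's equation rearranged: A R^(2/3) = nQ / (1·√S) = 0.019 × 1.99 / (√0.0012) = 1.091.
Try y = 1.49 m: A R^(2/3) = 2.031 — high.
Try y = 1 m: A R^(2/3) = 0.7014 — low.
Try y = 1.18 m: A R^(2/3) = 1.091 — matches.

y_n = 1.18 m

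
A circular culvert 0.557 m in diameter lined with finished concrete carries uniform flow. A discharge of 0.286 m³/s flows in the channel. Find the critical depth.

At critical depth, Q² T / (g A³) = 1, i.e. A³/T = Q²/g = 0.286²/9.81 = 0.008338.
Try y = 0.261 m: A³/T = 0.002534 — too small.
Try y = 0.398 m: A³/T = 0.01285 — too large.
Try y = 0.356 m: A³/T = 0.008311 — close enough.

y_c = 0.356 m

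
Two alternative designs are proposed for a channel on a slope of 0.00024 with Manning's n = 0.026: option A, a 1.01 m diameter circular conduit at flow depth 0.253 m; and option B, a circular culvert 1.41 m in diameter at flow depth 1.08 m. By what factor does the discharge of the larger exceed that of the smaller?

16.5

Channel A: For a circular section of diameter D = 1.01 m at depth y = 0.253 m, the central angle is θ = 2 arccos(1 − 2y/D) = 2.097 rad. Then A = (D²/8)(θ − sin θ) = 0.1571 m² and P = Dθ/2 = 1.059 m. Hydraulic radius R = A/P = 0.1571/1.059 = 0.1483 m. Q_A = (1/0.026)·0.1571·0.1483^(2/3)·√0.00024 = 0.02623 m³/s.
Channel B: For a circular section of diameter D = 1.41 m at depth y = 1.08 m, the central angle is θ = 2 arccos(1 − 2y/D) = 4.263 rad. Then A = (D²/8)(θ − sin θ) = 1.283 m² and P = Dθ/2 = 3.006 m. Hydraulic radius R = A/P = 1.283/3.006 = 0.427 m. Q_B = (1/0.026)·1.283·0.427^(2/3)·√0.00024 = 0.4336 m³/s.
The larger discharge is 0.4336 m³/s and the smaller is 0.02623 m³/s; the ratio is 16.5.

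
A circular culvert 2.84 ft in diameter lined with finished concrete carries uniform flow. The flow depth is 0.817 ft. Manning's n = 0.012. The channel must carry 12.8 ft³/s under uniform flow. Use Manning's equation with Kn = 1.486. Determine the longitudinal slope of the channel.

For a circular section of diameter D = 2.84 ft at depth y = 0.817 ft, the central angle is θ = 2 arccos(1 − 2y/D) = 2.264 rad. Then A = (D²/8)(θ − sin θ) = 1.508 ft² and P = Dθ/2 = 3.216 ft.
Hydraulic radius R = A/P = 1.508/3.216 = 0.4689 ft.
From Manning's equation, S = [nQ / (1.486 A R^(2/3))]² = [0.012 × 12.8 / (1.486 × 1.508 × 0.4689^(2/3))]² = 0.0129.

S = 0.0129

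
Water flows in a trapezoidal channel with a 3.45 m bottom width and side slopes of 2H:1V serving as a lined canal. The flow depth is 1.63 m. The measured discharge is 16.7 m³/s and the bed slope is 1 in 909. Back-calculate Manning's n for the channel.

With bottom width b = 3.45 m and side slope z = 2: A = (b + zy)y = (3.45 + 2×1.63)×1.63 = 10.94 m²; P = b + 2y√(1+z²) = 3.45 + 2×1.63×2.236 = 10.74 m.
Hydraulic radius R = A/P = 10.94/10.74 = 1.018 m.
Rearranging Manning's equation: n = (1/Q) A R^(2/3) S^(1/2) = (1/16.7) × 10.94 × 1.018^(2/3) × √0.0011 = 0.022.

n = 0.022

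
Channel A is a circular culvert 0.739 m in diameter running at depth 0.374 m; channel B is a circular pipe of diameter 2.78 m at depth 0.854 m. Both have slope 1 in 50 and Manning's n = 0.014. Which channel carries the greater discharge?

channel B

Channel A: For a circular section of diameter D = 0.739 m at depth y = 0.374 m, the central angle is θ = 2 arccos(1 − 2y/D) = 3.166 rad. Then A = (D²/8)(θ − sin θ) = 0.2178 m² and P = Dθ/2 = 1.17 m. Hydraulic radius R = A/P = 0.2178/1.17 = 0.1862 m. Q_A = (1/0.014)·0.2178·0.1862^(2/3)·√0.02 = 0.7173 m³/s.
Channel B: For a circular section of diameter D = 2.78 m at depth y = 0.854 m, the central angle is θ = 2 arccos(1 − 2y/D) = 2.35 rad. Then A = (D²/8)(θ − sin θ) = 1.583 m² and P = Dθ/2 = 3.266 m. Hydraulic radius R = A/P = 1.583/3.266 = 0.4845 m. Q_B = (1/0.014)·1.583·0.4845^(2/3)·√0.02 = 9.863 m³/s.
Q_A = 0.7173 m³/s vs Q_B = 9.863 m³/s, so channel B carries more.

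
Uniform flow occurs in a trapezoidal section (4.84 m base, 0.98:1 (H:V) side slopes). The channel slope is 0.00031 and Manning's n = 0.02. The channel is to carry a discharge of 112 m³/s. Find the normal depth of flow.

Manning's equation rearranged: A R^(2/3) = nQ / (1·√S) = 0.02 × 112 / (√0.00031) = 127.2.
Try y = 7.07 m: A R^(2/3) = 187.3 — high.
Try y = 4.77 m: A R^(2/3) = 83.47 — low.
Try y = 5.87 m: A R^(2/3) = 127.1 — close enough.

y_n = 5.87 m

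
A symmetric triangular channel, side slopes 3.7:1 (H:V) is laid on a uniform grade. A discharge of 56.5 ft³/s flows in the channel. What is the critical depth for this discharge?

y_c = 1.71 ft

At critical depth, Q² T / (g A³) = 1, i.e. A³/T = Q²/g = 56.5²/32.2 = 99.14.
At y = 1.22 ft: A³/T = 18.5 — short.
At y = 2.08 ft: A³/T = 266.5 — over.
At y = 1.71 ft: A³/T = 100.1 — ≈ 99.14.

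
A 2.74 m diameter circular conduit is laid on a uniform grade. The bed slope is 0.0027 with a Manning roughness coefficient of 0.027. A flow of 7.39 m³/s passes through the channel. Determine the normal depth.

y_n = 1.92 m

Manning's equation rearranged: A R^(2/3) = nQ / (1·√S) = 0.027 × 7.39 / (√0.0027) = 3.84.
Try y = 1.59 m: A R^(2/3) = 2.923 — short.
Try y = 2.42 m: A R^(2/3) = 4.84 — over.
Try y = 1.92 m: A R^(2/3) = 3.841 — matches.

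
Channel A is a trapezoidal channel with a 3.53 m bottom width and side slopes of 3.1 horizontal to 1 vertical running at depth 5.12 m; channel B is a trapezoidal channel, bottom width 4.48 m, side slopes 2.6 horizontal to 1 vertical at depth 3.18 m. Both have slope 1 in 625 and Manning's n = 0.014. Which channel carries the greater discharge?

Channel A: With bottom width b = 3.53 m and side slope z = 3.1: A = (b + zy)y = (3.53 + 3.1×5.12)×5.12 = 99.34 m²; P = b + 2y√(1+z²) = 3.53 + 2×5.12×3.257 = 36.88 m. Hydraulic radius R = A/P = 99.34/36.88 = 2.693 m. Q_A = (1/0.014)·99.34·2.693^(2/3)·√0.0016 = 549.4 m³/s.
Channel B: With bottom width b = 4.48 m and side slope z = 2.6: A = (b + zy)y = (4.48 + 2.6×3.18)×3.18 = 40.54 m²; P = b + 2y√(1+z²) = 4.48 + 2×3.18×2.786 = 22.2 m. Hydraulic radius R = A/P = 40.54/22.2 = 1.826 m. Q_B = (1/0.014)·40.54·1.826^(2/3)·√0.0016 = 173.1 m³/s.
Q_A = 549.4 m³/s vs Q_B = 173.1 m³/s, so channel A carries more.

channel A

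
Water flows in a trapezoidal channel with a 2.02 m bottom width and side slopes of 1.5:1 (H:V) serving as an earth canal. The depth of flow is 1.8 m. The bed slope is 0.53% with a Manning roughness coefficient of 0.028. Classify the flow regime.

With bottom width b = 2.02 m and side slope z = 1.5: A = (b + zy)y = (2.02 + 1.5×1.8)×1.8 = 8.496 m²; P = b + 2y√(1+z²) = 2.02 + 2×1.8×1.803 = 8.51 m.
Hydraulic radius R = A/P = 8.496/8.51 = 0.9984 m.
V = (1/n) R^(2/3) √S = (1/0.028) × 0.9984^(2/3) × √0.0053 = 2.597 m/s. Hydraulic depth D_h = A/T = 8.496/7.42 = 1.145 m.
Froude number Fr = V/√(g·D_h) = 2.597/√(9.81×1.145) = 0.775, which is less than 1, so the flow is subcritical.

subcritical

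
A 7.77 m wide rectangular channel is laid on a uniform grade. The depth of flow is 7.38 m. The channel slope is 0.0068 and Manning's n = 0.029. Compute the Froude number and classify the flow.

subcritical

Flow area A = b·y = 7.77 × 7.38 = 57.34 m². Wetted perimeter P = b + 2y = 7.77 + 2×7.38 = 22.53 m.
Hydraulic radius R = A/P = 57.34/22.53 = 2.545 m.
V = (1/n) R^(2/3) √S = (1/0.029) × 2.545^(2/3) × √0.0068 = 5.301 m/s. Hydraulic depth D_h = A/T = 57.34/7.77 = 7.38 m.
Froude number Fr = V/√(g·D_h) = 5.301/√(9.81×7.38) = 0.623, which is less than 1, so the flow is subcritical.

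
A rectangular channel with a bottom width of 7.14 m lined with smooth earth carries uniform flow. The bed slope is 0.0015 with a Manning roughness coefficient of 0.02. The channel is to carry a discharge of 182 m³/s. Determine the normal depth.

y_n = 7.34 m

Manning's equation rearranged: A R^(2/3) = nQ / (1·√S) = 0.02 × 182 / (√0.0015) = 93.98.
At y = 5.33 m: A R^(2/3) = 63.16 — short.
At y = 8.1 m: A R^(2/3) = 105.9 — over.
At y = 7.34 m: A R^(2/3) = 93.99 — matches.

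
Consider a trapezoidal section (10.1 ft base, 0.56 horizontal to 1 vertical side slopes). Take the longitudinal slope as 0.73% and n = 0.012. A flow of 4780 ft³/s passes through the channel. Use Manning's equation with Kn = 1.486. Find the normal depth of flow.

y_n = 10.1 ft

Manning's equation rearranged: A R^(2/3) = nQ / (1.486·√S) = 0.012 × 4780 / (1.486 × √0.0073) = 451.8.
At y = 7.13 ft: A R^(2/3) = 244.7 — short.
At y = 11.4 ft: A R^(2/3) = 563.1 — over.
At y = 10.1 ft: A R^(2/3) = 451.9 — ≈ 451.8.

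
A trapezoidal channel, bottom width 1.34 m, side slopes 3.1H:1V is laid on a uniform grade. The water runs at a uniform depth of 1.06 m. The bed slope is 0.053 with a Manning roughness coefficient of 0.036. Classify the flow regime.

With bottom width b = 1.34 m and side slope z = 3.1: A = (b + zy)y = (1.34 + 3.1×1.06)×1.06 = 4.904 m²; P = b + 2y√(1+z²) = 1.34 + 2×1.06×3.257 = 8.245 m.
Hydraulic radius R = A/P = 4.904/8.245 = 0.5947 m.
V = (1/n) R^(2/3) √S = (1/0.036) × 0.5947^(2/3) × √0.053 = 4.522 m/s. Hydraulic depth D_h = A/T = 4.904/7.912 = 0.6198 m.
Froude number Fr = V/√(g·D_h) = 4.522/√(9.81×0.6198) = 1.83, which is greater than 1, so the flow is supercritical.

supercritical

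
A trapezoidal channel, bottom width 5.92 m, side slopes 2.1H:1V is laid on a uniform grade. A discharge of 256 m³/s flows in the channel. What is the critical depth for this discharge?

At critical depth, Q² T / (g A³) = 1, i.e. A³/T = Q²/g = 256²/9.81 = 6681.
Try y = 3.07 m: A³/T = 2909 — too small.
Try y = 4.8 m: A³/T = 17370 — too large.
Try y = 3.79 m: A³/T = 6665 — close enough.

y_c = 3.79 m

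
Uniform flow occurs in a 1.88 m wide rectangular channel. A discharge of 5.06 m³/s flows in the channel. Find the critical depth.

y_c = 0.904 m

For a rectangular channel, critical depth y_c = (q²/g)^(1/3) where q = Q/b = 5.06/1.88 = 2.691 m²/s.
So y_c = (2.691²/9.81)^(1/3) = 0.904 m.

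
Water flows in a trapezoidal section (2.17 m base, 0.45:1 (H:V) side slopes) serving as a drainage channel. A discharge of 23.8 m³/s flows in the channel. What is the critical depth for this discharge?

y_c = 1.99 m

At critical depth, Q² T / (g A³) = 1, i.e. A³/T = Q²/g = 23.8²/9.81 = 57.74.
Try y = 1.51 m: A³/T = 22.57 — low.
Try y = 2.53 m: A³/T = 131.9 — high.
Try y = 1.99 m: A³/T = 57.31 — close enough.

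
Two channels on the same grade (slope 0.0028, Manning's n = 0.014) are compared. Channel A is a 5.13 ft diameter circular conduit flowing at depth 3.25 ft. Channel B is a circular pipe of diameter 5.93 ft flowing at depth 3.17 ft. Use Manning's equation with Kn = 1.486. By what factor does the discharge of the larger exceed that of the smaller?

1.13

Channel A: For a circular section of diameter D = 5.13 ft at depth y = 3.25 ft, the central angle is θ = 2 arccos(1 − 2y/D) = 3.682 rad. Then A = (D²/8)(θ − sin θ) = 13.81 ft² and P = Dθ/2 = 9.445 ft. Hydraulic radius R = A/P = 13.81/9.445 = 1.462 ft. Q_A = (1.486/0.014)·13.81·1.462^(2/3)·√0.0028 = 99.88 ft³/s.
Channel B: For a circular section of diameter D = 5.93 ft at depth y = 3.17 ft, the central angle is θ = 2 arccos(1 − 2y/D) = 3.28 rad. Then A = (D²/8)(θ − sin θ) = 15.02 ft² and P = Dθ/2 = 9.725 ft. Hydraulic radius R = A/P = 15.02/9.725 = 1.545 ft. Q_B = (1.486/0.014)·15.02·1.545^(2/3)·√0.0028 = 112.8 ft³/s.
The larger discharge is 112.8 ft³/s and the smaller is 99.88 ft³/s; the ratio is 1.13.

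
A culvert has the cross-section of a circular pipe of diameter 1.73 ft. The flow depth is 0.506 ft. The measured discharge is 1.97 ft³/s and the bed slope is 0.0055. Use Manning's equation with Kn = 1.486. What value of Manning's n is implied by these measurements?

n = 0.014

For a circular section of diameter D = 1.73 ft at depth y = 0.506 ft, the central angle is θ = 2 arccos(1 − 2y/D) = 2.286 rad. Then A = (D²/8)(θ − sin θ) = 0.5726 ft² and P = Dθ/2 = 1.977 ft.
Hydraulic radius R = A/P = 0.5726/1.977 = 0.2896 ft.
Rearranging Manning's equation: n = (1.486/Q) A R^(2/3) S^(1/2) = (1.486/1.97) × 0.5726 × 0.2896^(2/3) × √0.0055 = 0.014.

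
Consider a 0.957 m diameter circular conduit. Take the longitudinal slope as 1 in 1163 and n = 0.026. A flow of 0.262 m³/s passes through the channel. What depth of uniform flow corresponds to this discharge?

y_n = 0.67 m

Manning's equation rearranged: A R^(2/3) = nQ / (1·√S) = 0.026 × 0.262 / (√0.0008598) = 0.2323.
Trying y = 0.768 m: A R^(2/3) = 0.2718 — over.
Trying y = 0.464 m: A R^(2/3) = 0.1315 — short.
Trying y = 0.67 m: A R^(2/3) = 0.2321 — matches.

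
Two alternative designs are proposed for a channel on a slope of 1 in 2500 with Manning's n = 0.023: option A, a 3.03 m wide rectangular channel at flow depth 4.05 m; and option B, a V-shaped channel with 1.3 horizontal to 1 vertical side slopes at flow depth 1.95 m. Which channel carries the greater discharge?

Channel A: Flow area A = b·y = 3.03 × 4.05 = 12.27 m². Wetted perimeter P = b + 2y = 3.03 + 2×4.05 = 11.13 m. Hydraulic radius R = A/P = 12.27/11.13 = 1.103 m. Q_A = (1/0.023)·12.27·1.103^(2/3)·√0.0004 = 11.39 m³/s.
Channel B: For a triangular section with side slope z = 1.3: A = zy² = 1.3×1.95² = 4.943 m²; P = 2y√(1+z²) = 2×1.95×1.64 = 6.396 m. Hydraulic radius R = A/P = 4.943/6.396 = 0.7728 m. Q_B = (1/0.023)·4.943·0.7728^(2/3)·√0.0004 = 3.62 m³/s.
Q_A = 11.39 m³/s vs Q_B = 3.62 m³/s, so channel A carries more.

channel A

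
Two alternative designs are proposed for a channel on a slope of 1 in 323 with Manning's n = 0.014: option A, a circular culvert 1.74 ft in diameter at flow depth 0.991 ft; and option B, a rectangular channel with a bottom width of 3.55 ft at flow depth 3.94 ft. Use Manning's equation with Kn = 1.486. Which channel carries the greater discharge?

Channel A: For a circular section of diameter D = 1.74 ft at depth y = 0.991 ft, the central angle is θ = 2 arccos(1 − 2y/D) = 3.421 rad. Then A = (D²/8)(θ − sin θ) = 1.399 ft² and P = Dθ/2 = 2.976 ft. Hydraulic radius R = A/P = 1.399/2.976 = 0.47 ft. Q_A = (1.486/0.014)·1.399·0.47^(2/3)·√0.003096 = 4.994 ft³/s.
Channel B: Flow area A = b·y = 3.55 × 3.94 = 13.99 ft². Wetted perimeter P = b + 2y = 3.55 + 2×3.94 = 11.43 ft. Hydraulic radius R = A/P = 13.99/11.43 = 1.224 ft. Q_B = (1.486/0.014)·13.99·1.224^(2/3)·√0.003096 = 94.51 ft³/s.
Q_A = 4.994 ft³/s vs Q_B = 94.51 ft³/s, so channel B carries more.

channel B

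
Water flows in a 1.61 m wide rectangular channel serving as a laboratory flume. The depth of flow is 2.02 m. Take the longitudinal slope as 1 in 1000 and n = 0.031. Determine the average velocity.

Flow area A = b·y = 1.61 × 2.02 = 3.252 m². Wetted perimeter P = b + 2y = 1.61 + 2×2.02 = 5.65 m.
Hydraulic radius R = A/P = 3.252/5.65 = 0.5756 m.
From Manning's equation, V = (1/n) R^(2/3) S^(1/2) = (1/0.031) × 0.5756^(2/3) × 0.001^(1/2) = 0.706 m/s.

V = 0.706 m/s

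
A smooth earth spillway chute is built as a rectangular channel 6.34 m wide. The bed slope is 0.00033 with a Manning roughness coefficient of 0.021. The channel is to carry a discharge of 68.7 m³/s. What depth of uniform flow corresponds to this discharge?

Manning's equation rearranged: A R^(2/3) = nQ / (1·√S) = 0.021 × 68.7 / (√0.00033) = 79.42.
Try y = 8.96 m: A R^(2/3) = 100.2 — over.
Try y = 7.37 m: A R^(2/3) = 79.44 — close enough.

y_n = 7.37 m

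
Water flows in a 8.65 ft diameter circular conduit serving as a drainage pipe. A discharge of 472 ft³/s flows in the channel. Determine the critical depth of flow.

At critical depth, Q² T / (g A³) = 1, i.e. A³/T = Q²/g = 472²/32.2 = 6919.
At y = 5.99 ft: A³/T = 10250 — over.
At y = 3.85 ft: A³/T = 1880 — short.
At y = 5.41 ft: A³/T = 6905 — matches.

y_c = 5.41 ft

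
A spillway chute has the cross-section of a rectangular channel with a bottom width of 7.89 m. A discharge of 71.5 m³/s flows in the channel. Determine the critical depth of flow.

For a rectangular channel, critical depth y_c = (q²/g)^(1/3) where q = Q/b = 71.5/7.89 = 9.062 m²/s.
So y_c = (9.062²/9.81)^(1/3) = 2.03 m.

y_c = 2.03 m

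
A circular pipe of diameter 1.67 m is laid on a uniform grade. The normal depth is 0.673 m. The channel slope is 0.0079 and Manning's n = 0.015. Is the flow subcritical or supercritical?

supercritical

For a circular section of diameter D = 1.67 m at depth y = 0.673 m, the central angle is θ = 2 arccos(1 − 2y/D) = 2.751 rad. Then A = (D²/8)(θ − sin θ) = 0.8264 m² and P = Dθ/2 = 2.297 m.
Hydraulic radius R = A/P = 0.8264/2.297 = 0.3597 m.
V = (1/n) R^(2/3) √S = (1/0.015) × 0.3597^(2/3) × √0.0079 = 2.997 m/s. Hydraulic depth D_h = A/T = 0.8264/1.638 = 0.5044 m.
Froude number Fr = V/√(g·D_h) = 2.997/√(9.81×0.5044) = 1.35, which is greater than 1, so the flow is supercritical.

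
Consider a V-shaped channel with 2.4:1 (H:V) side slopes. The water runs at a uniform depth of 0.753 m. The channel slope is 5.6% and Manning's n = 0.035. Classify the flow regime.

For a triangular section with side slope z = 2.4: A = zy² = 2.4×0.753² = 1.361 m²; P = 2y√(1+z²) = 2×0.753×2.6 = 3.916 m.
Hydraulic radius R = A/P = 1.361/3.916 = 0.3475 m.
V = (1/n) R^(2/3) √S = (1/0.035) × 0.3475^(2/3) × √0.056 = 3.342 m/s. Hydraulic depth D_h = A/T = 1.361/3.614 = 0.3765 m.
Froude number Fr = V/√(g·D_h) = 3.342/√(9.81×0.3765) = 1.74, which is greater than 1, so the flow is supercritical.

supercritical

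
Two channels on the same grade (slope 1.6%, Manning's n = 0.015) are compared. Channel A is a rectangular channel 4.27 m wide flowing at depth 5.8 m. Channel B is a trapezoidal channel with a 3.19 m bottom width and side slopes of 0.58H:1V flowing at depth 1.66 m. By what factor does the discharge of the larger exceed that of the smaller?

Channel A: Flow area A = b·y = 4.27 × 5.8 = 24.77 m². Wetted perimeter P = b + 2y = 4.27 + 2×5.8 = 15.87 m. Hydraulic radius R = A/P = 24.77/15.87 = 1.561 m. Q_A = (1/0.015)·24.77·1.561^(2/3)·√0.016 = 281 m³/s.
Channel B: With bottom width b = 3.19 m and side slope z = 0.58: A = (b + zy)y = (3.19 + 0.58×1.66)×1.66 = 6.894 m²; P = b + 2y√(1+z²) = 3.19 + 2×1.66×1.156 = 7.028 m. Hydraulic radius R = A/P = 6.894/7.028 = 0.9809 m. Q_B = (1/0.015)·6.894·0.9809^(2/3)·√0.016 = 57.39 m³/s.
The larger discharge is 281 m³/s and the smaller is 57.39 m³/s; the ratio is 4.9.

4.9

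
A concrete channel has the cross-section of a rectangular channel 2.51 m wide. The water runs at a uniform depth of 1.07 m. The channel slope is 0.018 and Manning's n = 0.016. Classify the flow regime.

supercritical

Flow area A = b·y = 2.51 × 1.07 = 2.686 m². Wetted perimeter P = b + 2y = 2.51 + 2×1.07 = 4.65 m.
Hydraulic radius R = A/P = 2.686/4.65 = 0.5776 m.
V = (1/n) R^(2/3) √S = (1/0.016) × 0.5776^(2/3) × √0.018 = 5.815 m/s. Hydraulic depth D_h = A/T = 2.686/2.51 = 1.07 m.
Froude number Fr = V/√(g·D_h) = 5.815/√(9.81×1.07) = 1.79, which is greater than 1, so the flow is supercritical.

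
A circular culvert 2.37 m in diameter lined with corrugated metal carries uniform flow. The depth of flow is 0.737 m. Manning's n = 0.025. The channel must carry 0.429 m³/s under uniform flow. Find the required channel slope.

For a circular section of diameter D = 2.37 m at depth y = 0.737 m, the central angle is θ = 2 arccos(1 − 2y/D) = 2.366 rad. Then A = (D²/8)(θ − sin θ) = 1.17 m² and P = Dθ/2 = 2.804 m.
Hydraulic radius R = A/P = 1.17/2.804 = 0.4172 m.
From Manning's equation, S = [nQ / (1 A R^(2/3))]² = [0.025 × 0.429 / (1 × 1.17 × 0.4172^(2/3))]² = 0.00027.

S = 0.00027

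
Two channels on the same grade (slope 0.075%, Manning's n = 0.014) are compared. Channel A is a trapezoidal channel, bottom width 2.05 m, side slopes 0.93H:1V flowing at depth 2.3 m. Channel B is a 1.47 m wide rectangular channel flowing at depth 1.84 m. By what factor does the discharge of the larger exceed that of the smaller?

Channel A: With bottom width b = 2.05 m and side slope z = 0.93: A = (b + zy)y = (2.05 + 0.93×2.3)×2.3 = 9.635 m²; P = b + 2y√(1+z²) = 2.05 + 2×2.3×1.366 = 8.332 m. Hydraulic radius R = A/P = 9.635/8.332 = 1.156 m. Q_A = (1/0.014)·9.635·1.156^(2/3)·√0.00075 = 20.76 m³/s.
Channel B: Flow area A = b·y = 1.47 × 1.84 = 2.705 m². Wetted perimeter P = b + 2y = 1.47 + 2×1.84 = 5.15 m. Hydraulic radius R = A/P = 2.705/5.15 = 0.5252 m. Q_B = (1/0.014)·2.705·0.5252^(2/3)·√0.00075 = 3.444 m³/s.
The larger discharge is 20.76 m³/s and the smaller is 3.444 m³/s; the ratio is 6.03.

6.03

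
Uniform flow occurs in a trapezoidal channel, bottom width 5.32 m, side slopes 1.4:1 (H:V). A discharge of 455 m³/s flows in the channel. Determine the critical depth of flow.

y_c = 5.74 m

At critical depth, Q² T / (g A³) = 1, i.e. A³/T = Q²/g = 455²/9.81 = 21100.
Trying y = 6.72 m: A³/T = 40170 — high.
Trying y = 4.42 m: A³/T = 7437 — low.
Trying y = 5.74 m: A³/T = 21060 — ≈ 21100.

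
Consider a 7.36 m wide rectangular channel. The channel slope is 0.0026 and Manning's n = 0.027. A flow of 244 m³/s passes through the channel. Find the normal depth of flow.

y_n = 9.21 m

Manning's equation rearranged: A R^(2/3) = nQ / (1·√S) = 0.027 × 244 / (√0.0026) = 129.2.
At y = 6.55 m: A R^(2/3) = 85.36 — short.
At y = 10.8 m: A R^(2/3) = 155.8 — over.
At y = 9.21 m: A R^(2/3) = 129.1 — ≈ 129.2.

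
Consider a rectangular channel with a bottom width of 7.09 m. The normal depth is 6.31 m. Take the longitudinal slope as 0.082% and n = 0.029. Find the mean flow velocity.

Flow area A = b·y = 7.09 × 6.31 = 44.74 m². Wetted perimeter P = b + 2y = 7.09 + 2×6.31 = 19.71 m.
Hydraulic radius R = A/P = 44.74/19.71 = 2.27 m.
From Manning's equation, V = (1/n) R^(2/3) S^(1/2) = (1/0.029) × 2.27^(2/3) × 0.00082^(1/2) = 1.71 m/s.

V = 1.71 m/s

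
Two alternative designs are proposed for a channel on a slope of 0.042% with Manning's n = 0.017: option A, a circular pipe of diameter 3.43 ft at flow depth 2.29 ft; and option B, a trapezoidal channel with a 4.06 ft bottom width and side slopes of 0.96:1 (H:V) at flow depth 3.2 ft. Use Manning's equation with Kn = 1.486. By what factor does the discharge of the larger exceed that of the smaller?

Channel A: For a circular section of diameter D = 3.43 ft at depth y = 2.29 ft, the central angle is θ = 2 arccos(1 − 2y/D) = 3.825 rad. Then A = (D²/8)(θ − sin θ) = 6.555 ft² and P = Dθ/2 = 6.561 ft. Hydraulic radius R = A/P = 6.555/6.561 = 0.9991 ft. Q_A = (1.486/0.017)·6.555·0.9991^(2/3)·√0.00042 = 11.74 ft³/s.
Channel B: With bottom width b = 4.06 ft and side slope z = 0.96: A = (b + zy)y = (4.06 + 0.96×3.2)×3.2 = 22.82 ft²; P = b + 2y√(1+z²) = 4.06 + 2×3.2×1.386 = 12.93 ft. Hydraulic radius R = A/P = 22.82/12.93 = 1.765 ft. Q_B = (1.486/0.017)·22.82·1.765^(2/3)·√0.00042 = 59.71 ft³/s.
The larger discharge is 59.71 ft³/s and the smaller is 11.74 ft³/s; the ratio is 5.09.

5.09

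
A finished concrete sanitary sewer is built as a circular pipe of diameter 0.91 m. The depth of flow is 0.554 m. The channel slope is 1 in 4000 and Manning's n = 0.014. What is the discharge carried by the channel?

Q = 0.188 m³/s

For a circular section of diameter D = 0.91 m at depth y = 0.554 m, the central angle is θ = 2 arccos(1 − 2y/D) = 3.58 rad. Then A = (D²/8)(θ − sin θ) = 0.4146 m² and P = Dθ/2 = 1.629 m.
Hydraulic radius R = A/P = 0.4146/1.629 = 0.2545 m.
Manning's equation: Q = (1/n) A R^(2/3) S^(1/2) = (1/0.014) × 0.4146 × 0.2545^(2/3) × 0.00025^(1/2) = 0.188 m³/s.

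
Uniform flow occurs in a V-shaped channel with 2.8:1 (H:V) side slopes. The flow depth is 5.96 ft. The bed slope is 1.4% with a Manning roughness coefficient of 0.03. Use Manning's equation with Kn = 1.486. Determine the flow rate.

For a triangular section with side slope z = 2.8: A = zy² = 2.8×5.96² = 99.46 ft²; P = 2y√(1+z²) = 2×5.96×2.973 = 35.44 ft.
Hydraulic radius R = A/P = 99.46/35.44 = 2.806 ft.
Manning's equation: Q = (1.486/n) A R^(2/3) S^(1/2) = (1.486/0.03) × 99.46 × 2.806^(2/3) × 0.014^(1/2) = 1160 ft³/s.

Q = 1160 ft³/s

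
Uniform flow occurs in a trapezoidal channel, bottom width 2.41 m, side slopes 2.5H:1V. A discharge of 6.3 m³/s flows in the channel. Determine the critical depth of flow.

y_c = 0.694 m

At critical depth, Q² T / (g A³) = 1, i.e. A³/T = Q²/g = 6.3²/9.81 = 4.046.
Trying y = 0.76 m: A³/T = 5.66 — over.
Trying y = 0.535 m: A³/T = 1.585 — short.
Trying y = 0.694 m: A³/T = 4.048 — ≈ 4.046.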